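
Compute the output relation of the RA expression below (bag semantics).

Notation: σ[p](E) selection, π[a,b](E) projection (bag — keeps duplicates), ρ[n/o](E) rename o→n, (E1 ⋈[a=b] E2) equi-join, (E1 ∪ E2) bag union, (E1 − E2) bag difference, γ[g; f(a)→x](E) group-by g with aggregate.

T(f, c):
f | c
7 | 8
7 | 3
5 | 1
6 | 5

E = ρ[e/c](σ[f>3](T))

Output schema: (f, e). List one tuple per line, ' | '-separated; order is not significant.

Subexpression sizes:
  T → 4
  σ[f>3](T) → 4
  ρ[e/c](σ[f>3](T)) → 4

== RESULT ==
f | e
5 | 1
6 | 5
7 | 3
7 | 8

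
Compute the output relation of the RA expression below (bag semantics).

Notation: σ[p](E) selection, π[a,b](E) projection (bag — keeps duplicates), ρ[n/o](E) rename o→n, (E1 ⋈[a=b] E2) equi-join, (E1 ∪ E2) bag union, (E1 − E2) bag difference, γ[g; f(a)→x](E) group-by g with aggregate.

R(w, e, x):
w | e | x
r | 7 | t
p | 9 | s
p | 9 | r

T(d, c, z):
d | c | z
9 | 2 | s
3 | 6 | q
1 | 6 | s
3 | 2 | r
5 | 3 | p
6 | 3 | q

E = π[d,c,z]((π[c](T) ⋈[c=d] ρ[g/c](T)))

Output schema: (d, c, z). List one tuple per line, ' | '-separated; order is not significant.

Per-node cardinality:
  T → 6
  π[c](T) → 6
  T → 6
  ρ[g/c](T) → 6
  (π[c](T) ⋈[c=d] ρ[g/c](T)) → 6
  π[d,c,z]((π[c](T) ⋈[c=d] ρ[g/c](T))) → 6

== RESULT ==
d | c | z
3 | 3 | q
3 | 3 | q
3 | 3 | r
3 | 3 | r
6 | 6 | q
6 | 6 | q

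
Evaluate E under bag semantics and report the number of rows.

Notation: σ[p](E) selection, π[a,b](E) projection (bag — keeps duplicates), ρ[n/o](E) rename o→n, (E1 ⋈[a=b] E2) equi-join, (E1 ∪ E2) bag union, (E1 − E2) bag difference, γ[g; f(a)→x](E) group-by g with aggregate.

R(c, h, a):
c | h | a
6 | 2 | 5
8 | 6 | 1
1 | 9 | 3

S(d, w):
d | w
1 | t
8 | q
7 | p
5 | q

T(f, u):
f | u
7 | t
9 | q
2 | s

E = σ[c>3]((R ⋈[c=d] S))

Subexpression sizes:
  R → 3
  S → 4
  (R ⋈[c=d] S) → 2
  σ[c>3]((R ⋈[c=d] S)) → 1

|E| = 1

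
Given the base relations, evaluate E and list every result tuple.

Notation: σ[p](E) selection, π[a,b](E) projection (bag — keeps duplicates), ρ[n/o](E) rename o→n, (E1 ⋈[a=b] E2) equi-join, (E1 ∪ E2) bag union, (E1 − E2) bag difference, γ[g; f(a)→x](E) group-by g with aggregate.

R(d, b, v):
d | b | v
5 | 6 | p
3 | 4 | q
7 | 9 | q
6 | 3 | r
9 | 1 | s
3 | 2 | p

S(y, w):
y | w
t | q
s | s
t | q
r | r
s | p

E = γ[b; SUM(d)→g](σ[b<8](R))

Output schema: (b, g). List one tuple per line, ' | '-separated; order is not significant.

Subexpression sizes:
  R → 6
  σ[b<8](R) → 5
  γ[b; SUM(d)→g](σ[b<8](R)) → 5

== RESULT ==
b | g
1 | 9
2 | 3
3 | 6
4 | 3
6 | 5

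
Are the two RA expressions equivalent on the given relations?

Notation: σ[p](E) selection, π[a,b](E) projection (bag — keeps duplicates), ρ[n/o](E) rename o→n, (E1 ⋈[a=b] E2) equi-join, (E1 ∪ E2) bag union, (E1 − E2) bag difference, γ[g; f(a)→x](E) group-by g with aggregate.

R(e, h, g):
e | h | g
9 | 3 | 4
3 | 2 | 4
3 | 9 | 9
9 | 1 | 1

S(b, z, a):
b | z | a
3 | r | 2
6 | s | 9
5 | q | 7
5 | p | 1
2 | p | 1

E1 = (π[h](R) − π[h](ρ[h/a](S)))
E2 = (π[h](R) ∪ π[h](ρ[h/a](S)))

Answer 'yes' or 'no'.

E1 stepwise |·|:
  R → 4
  π[h](R) → 4
  S → 5
  ρ[h/a](S) → 5
  π[h](ρ[h/a](S)) → 5
  (π[h](R) − π[h](ρ[h/a](S))) → 1
E2 stepwise |·|:
  R → 4
  π[h](R) → 4
  S → 5
  ρ[h/a](S) → 5
  π[h](ρ[h/a](S)) → 5
  (π[h](R) ∪ π[h](ρ[h/a](S))) → 9

E1 result:
h
3
E2 result:
h
1
1
1
2
2
3
7
9
9
Witness: (1,) appears 0× in E1 but 3× in E2.

no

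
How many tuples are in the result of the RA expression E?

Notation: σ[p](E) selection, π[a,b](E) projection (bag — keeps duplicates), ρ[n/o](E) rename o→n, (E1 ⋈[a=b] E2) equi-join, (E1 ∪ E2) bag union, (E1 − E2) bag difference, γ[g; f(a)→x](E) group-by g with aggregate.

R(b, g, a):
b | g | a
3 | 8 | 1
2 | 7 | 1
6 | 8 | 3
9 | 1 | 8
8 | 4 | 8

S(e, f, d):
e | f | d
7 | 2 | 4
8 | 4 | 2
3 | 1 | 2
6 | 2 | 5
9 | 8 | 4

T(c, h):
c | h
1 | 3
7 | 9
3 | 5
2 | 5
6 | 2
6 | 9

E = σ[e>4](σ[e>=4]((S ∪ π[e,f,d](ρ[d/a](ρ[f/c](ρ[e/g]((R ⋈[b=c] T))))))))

Per-node cardinality:
  S → 5
  R → 5
  T → 6
  (R ⋈[b=c] T) → 4
  ρ[e/g]((R ⋈[b=c] T)) → 4
  ρ[f/c](ρ[e/g]((R ⋈[b=c] T))) → 4
  ρ[d/a](ρ[f/c](ρ[e/g]((R ⋈[b=c] T)))) → 4
  π[e,f,d](ρ[d/a](ρ[f/c](ρ[e/g]((R ⋈[b=c] T))))) → 4
  (S ∪ π[e,f,d](ρ[d/a](ρ[f/c](ρ[e/g]((R ⋈[b=c] T)))))) → 9
  σ[e>=4]((S ∪ π[e,f,d](ρ[d/a](ρ[f/c](ρ[e/g]((R ⋈[b=c] T))))))) → 8
  σ[e>4](σ[e>=4]((S ∪ π[e,f,d](ρ[d/a](ρ[f/c](ρ[e/g]((R ⋈[b=c] T)))))))) → 8

|E| = 8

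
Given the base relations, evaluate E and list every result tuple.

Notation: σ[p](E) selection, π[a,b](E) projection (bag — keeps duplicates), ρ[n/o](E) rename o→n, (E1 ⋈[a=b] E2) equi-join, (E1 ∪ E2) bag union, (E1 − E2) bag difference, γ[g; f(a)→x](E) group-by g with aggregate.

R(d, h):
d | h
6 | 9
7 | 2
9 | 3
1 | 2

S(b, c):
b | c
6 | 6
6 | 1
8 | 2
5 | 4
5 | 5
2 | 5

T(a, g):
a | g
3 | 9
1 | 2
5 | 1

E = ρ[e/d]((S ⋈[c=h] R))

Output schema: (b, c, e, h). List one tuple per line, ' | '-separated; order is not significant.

Row counts bottom-up:
  S → 6
  R → 4
  (S ⋈[c=h] R) → 2
  ρ[e/d]((S ⋈[c=h] R)) → 2

== RESULT ==
b | c | e | h
8 | 2 | 1 | 2
8 | 2 | 7 | 2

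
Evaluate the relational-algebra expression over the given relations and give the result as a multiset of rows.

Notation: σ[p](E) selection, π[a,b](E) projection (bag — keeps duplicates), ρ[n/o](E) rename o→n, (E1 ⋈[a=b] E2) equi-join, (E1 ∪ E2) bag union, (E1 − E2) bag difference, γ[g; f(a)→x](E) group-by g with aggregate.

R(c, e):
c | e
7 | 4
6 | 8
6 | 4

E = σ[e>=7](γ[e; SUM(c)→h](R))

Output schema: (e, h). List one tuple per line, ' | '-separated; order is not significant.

Row counts bottom-up:
  R → 3
  γ[e; SUM(c)→h](R) → 2
  σ[e>=7](γ[e; SUM(c)→h](R)) → 1

== RESULT ==
e | h
8 | 6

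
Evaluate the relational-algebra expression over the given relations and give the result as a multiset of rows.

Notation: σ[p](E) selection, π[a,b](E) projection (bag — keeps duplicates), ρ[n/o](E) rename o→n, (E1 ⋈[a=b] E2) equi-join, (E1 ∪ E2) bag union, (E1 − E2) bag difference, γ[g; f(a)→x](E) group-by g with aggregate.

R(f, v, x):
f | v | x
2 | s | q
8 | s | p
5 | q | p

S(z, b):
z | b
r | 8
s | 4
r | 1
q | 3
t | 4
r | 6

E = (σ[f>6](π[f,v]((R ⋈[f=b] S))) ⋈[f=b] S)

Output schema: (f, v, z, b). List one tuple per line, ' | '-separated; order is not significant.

Per-node cardinality:
  R → 3
  S → 6
  (R ⋈[f=b] S) → 1
  π[f,v]((R ⋈[f=b] S)) → 1
  σ[f>6](π[f,v]((R ⋈[f=b] S))) → 1
  S → 6
  (σ[f>6](π[f,v]((R ⋈[f=b] S))) ⋈[f=b] S) → 1

== RESULT ==
f | v | z | b
8 | s | r | 8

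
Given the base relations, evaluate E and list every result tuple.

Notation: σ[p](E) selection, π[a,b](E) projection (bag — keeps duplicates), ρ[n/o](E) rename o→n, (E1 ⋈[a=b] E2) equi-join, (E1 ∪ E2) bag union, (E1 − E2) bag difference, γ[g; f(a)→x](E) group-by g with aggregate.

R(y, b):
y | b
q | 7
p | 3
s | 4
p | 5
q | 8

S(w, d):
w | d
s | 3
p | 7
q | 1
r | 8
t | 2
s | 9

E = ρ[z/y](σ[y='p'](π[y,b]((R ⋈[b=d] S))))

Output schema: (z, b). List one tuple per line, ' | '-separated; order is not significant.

Stepwise |·|:
  R → 5
  S → 6
  (R ⋈[b=d] S) → 3
  π[y,b]((R ⋈[b=d] S)) → 3
  σ[y='p'](π[y,b]((R ⋈[b=d] S))) → 1
  ρ[z/y](σ[y='p'](π[y,b]((R ⋈[b=d] S)))) → 1

== RESULT ==
z | b
p | 3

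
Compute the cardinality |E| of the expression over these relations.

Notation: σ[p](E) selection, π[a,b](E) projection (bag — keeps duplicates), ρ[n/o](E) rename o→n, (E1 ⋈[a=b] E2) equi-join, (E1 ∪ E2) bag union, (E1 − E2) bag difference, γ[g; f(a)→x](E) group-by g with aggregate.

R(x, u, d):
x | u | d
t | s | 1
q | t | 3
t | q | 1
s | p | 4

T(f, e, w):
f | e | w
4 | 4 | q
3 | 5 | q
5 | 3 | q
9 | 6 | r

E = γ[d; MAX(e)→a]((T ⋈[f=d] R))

Per-node cardinality:
  T → 4
  R → 4
  (T ⋈[f=d] R) → 2
  γ[d; MAX(e)→a]((T ⋈[f=d] R)) → 2

|E| = 2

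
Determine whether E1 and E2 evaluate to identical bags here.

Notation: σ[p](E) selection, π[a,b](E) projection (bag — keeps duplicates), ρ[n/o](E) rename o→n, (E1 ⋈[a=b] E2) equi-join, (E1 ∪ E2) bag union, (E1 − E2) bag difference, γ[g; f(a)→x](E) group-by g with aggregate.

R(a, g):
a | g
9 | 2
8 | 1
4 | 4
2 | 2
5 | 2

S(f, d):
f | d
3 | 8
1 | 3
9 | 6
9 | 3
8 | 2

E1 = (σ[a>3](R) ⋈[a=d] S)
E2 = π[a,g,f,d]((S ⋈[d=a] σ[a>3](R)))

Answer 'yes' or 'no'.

E1 subexpression sizes:
  R → 5
  σ[a>3](R) → 4
  S → 5
  (σ[a>3](R) ⋈[a=d] S) → 1
E2 subexpression sizes:
  S → 5
  R → 5
  σ[a>3](R) → 4
  (S ⋈[d=a] σ[a>3](R)) → 1
  π[a,g,f,d]((S ⋈[d=a] σ[a>3](R))) → 1

E1 and E2 produce the same multiset:
a | g | f | d
8 | 1 | 3 | 8

yes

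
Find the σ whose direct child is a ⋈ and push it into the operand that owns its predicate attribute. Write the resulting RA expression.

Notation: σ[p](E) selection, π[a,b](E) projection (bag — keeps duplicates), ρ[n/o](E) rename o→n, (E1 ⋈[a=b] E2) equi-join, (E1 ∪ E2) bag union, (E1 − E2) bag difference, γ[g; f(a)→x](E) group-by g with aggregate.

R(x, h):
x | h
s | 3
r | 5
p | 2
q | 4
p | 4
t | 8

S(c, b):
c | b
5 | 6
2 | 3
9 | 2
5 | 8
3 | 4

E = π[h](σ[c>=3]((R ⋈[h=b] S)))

σ filters on c, owned by the right side.
E' = π[h]((R ⋈[h=b] σ[c>=3](S)))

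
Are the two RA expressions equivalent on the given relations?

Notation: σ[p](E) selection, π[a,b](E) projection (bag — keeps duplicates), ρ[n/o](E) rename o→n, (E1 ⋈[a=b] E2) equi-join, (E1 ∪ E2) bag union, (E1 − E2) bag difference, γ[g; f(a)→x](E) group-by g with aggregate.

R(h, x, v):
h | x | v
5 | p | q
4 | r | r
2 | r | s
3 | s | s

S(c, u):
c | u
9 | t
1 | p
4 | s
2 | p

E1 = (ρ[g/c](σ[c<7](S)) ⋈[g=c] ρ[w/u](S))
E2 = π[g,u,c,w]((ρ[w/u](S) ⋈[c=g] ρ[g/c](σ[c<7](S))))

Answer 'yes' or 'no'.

E1 row counts bottom-up:
  S → 4
  σ[c<7](S) → 3
  ρ[g/c](σ[c<7](S)) → 3
  S → 4
  ρ[w/u](S) → 4
  (ρ[g/c](σ[c<7](S)) ⋈[g=c] ρ[w/u](S)) → 3
E2 row counts bottom-up:
  S → 4
  ρ[w/u](S) → 4
  S → 4
  σ[c<7](S) → 3
  ρ[g/c](σ[c<7](S)) → 3
  (ρ[w/u](S) ⋈[c=g] ρ[g/c](σ[c<7](S))) → 3
  π[g,u,c,w]((ρ[w/u](S) ⋈[c=g] ρ[g/c](σ[c<7](S)))) → 3

E1 and E2 produce the same multiset:
g | u | c | w
1 | p | 1 | p
2 | p | 2 | p
4 | s | 4 | s

yes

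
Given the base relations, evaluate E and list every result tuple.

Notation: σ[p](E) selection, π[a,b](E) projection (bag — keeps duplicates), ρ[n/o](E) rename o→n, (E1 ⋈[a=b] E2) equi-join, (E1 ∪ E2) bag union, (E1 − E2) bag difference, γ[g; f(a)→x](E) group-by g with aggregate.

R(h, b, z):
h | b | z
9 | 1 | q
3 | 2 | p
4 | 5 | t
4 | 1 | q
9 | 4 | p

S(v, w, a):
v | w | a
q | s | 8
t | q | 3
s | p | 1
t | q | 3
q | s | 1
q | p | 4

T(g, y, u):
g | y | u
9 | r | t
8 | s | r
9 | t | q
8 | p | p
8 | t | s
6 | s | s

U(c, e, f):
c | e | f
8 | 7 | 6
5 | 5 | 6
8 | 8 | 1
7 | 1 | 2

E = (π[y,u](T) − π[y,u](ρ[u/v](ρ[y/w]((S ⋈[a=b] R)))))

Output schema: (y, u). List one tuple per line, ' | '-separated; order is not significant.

Per-node cardinality:
  T → 6
  π[y,u](T) → 6
  S → 6
  R → 5
  (S ⋈[a=b] R) → 5
  ρ[y/w]((S ⋈[a=b] R)) → 5
  ρ[u/v](ρ[y/w]((S ⋈[a=b] R))) → 5
  π[y,u](ρ[u/v](ρ[y/w]((S ⋈[a=b] R)))) → 5
  (π[y,u](T) − π[y,u](ρ[u/v](ρ[y/w]((S ⋈[a=b] R))))) → 6

== RESULT ==
y | u
p | p
r | t
s | r
s | s
t | q
t | s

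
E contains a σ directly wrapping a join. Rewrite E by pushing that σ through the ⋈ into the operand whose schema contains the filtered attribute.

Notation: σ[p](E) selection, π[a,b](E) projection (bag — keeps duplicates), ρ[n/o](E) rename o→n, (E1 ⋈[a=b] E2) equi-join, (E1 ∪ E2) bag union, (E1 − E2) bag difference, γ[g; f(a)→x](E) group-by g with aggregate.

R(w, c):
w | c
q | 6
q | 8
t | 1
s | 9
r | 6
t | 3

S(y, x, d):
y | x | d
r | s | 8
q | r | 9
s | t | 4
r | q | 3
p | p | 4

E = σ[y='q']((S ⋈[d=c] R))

σ filters on y, owned by the left side.
E' = (σ[y='q'](S) ⋈[d=c] R)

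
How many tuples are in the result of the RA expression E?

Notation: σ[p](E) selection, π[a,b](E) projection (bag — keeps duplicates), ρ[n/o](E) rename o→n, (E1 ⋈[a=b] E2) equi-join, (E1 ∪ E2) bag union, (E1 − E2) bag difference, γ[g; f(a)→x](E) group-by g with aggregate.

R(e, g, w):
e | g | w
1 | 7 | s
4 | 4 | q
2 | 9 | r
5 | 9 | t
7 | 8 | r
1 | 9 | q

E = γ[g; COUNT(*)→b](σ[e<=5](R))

Stepwise |·|:
  R → 6
  σ[e<=5](R) → 5
  γ[g; COUNT(*)→b](σ[e<=5](R)) → 3

|E| = 3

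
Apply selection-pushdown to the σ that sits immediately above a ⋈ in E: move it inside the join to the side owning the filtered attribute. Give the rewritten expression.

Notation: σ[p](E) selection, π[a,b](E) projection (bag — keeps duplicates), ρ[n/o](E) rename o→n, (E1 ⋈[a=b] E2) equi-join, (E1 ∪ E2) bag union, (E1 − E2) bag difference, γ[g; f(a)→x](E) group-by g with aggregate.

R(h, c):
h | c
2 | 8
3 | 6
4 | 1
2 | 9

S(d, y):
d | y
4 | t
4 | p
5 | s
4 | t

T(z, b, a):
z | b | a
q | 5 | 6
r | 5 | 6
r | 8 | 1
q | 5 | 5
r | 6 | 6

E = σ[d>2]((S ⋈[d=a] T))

σ filters on d, owned by the left side.
E' = (σ[d>2](S) ⋈[d=a] T)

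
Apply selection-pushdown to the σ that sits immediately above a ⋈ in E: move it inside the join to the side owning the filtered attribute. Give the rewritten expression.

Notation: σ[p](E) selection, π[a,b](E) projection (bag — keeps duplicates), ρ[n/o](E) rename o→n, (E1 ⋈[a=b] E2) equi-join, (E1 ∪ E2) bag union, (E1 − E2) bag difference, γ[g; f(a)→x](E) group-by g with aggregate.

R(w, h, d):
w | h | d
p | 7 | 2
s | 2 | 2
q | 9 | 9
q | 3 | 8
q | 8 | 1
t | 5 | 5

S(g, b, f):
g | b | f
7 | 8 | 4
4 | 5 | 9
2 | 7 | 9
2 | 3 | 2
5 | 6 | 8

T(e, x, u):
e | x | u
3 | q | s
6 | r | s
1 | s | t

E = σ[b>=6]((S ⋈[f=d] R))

σ filters on b, owned by the left side.
E' = (σ[b>=6](S) ⋈[f=d] R)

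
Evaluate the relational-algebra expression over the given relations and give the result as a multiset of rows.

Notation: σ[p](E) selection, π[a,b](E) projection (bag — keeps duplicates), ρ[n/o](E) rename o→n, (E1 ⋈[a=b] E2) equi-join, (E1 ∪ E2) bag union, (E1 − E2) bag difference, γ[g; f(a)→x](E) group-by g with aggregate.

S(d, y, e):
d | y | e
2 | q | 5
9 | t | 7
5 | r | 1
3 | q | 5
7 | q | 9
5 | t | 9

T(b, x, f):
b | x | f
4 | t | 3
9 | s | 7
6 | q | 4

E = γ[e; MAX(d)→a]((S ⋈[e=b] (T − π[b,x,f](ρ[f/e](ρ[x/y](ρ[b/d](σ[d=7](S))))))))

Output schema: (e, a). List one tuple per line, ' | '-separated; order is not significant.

Subexpression sizes:
  S → 6
  T → 3
  S → 6
  σ[d=7](S) → 1
  ρ[b/d](σ[d=7](S)) → 1
  ρ[x/y](ρ[b/d](σ[d=7](S))) → 1
  ρ[f/e](ρ[x/y](ρ[b/d](σ[d=7](S)))) → 1
  π[b,x,f](ρ[f/e](ρ[x/y](ρ[b/d](σ[d=7](S))))) → 1
  (T − π[b,x,f](ρ[f/e](ρ[x/y](ρ[b/d](σ[d=7](S)))))) → 3
  (S ⋈[e=b] (T − π[b,x,f](ρ[f/e](ρ[x/y](ρ[b/d](σ[d=7](S))))))) → 2
  γ[e; MAX(d)→a]((S ⋈[e=b] (T − π[b,x,f](ρ[f/e](ρ[x/y](ρ[b/d](σ[d=7](S)))))))) → 1

== RESULT ==
e | a
9 | 7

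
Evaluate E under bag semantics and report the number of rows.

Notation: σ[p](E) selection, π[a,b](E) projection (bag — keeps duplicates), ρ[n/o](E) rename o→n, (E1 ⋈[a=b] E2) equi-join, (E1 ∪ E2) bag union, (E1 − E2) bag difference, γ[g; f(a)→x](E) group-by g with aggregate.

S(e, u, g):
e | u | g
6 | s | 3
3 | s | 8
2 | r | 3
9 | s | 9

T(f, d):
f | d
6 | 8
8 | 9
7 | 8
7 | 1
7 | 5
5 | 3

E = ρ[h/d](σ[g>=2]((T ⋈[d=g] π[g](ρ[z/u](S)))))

Per-node cardinality:
  T → 6
  S → 4
  ρ[z/u](S) → 4
  π[g](ρ[z/u](S)) → 4
  (T ⋈[d=g] π[g](ρ[z/u](S))) → 5
  σ[g>=2]((T ⋈[d=g] π[g](ρ[z/u](S)))) → 5
  ρ[h/d](σ[g>=2]((T ⋈[d=g] π[g](ρ[z/u](S))))) → 5

|E| = 5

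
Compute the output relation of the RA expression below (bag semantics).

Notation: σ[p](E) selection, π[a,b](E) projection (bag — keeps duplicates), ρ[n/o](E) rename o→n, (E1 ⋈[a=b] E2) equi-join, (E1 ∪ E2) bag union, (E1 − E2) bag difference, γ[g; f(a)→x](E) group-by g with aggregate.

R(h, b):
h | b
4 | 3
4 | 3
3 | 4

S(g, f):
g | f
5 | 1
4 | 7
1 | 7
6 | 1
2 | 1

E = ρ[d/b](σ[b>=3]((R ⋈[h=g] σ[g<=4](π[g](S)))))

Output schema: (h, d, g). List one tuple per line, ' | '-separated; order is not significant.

Row counts bottom-up:
  R → 3
  S → 5
  π[g](S) → 5
  σ[g<=4](π[g](S)) → 3
  (R ⋈[h=g] σ[g<=4](π[g](S))) → 2
  σ[b>=3]((R ⋈[h=g] σ[g<=4](π[g](S)))) → 2
  ρ[d/b](σ[b>=3]((R ⋈[h=g] σ[g<=4](π[g](S))))) → 2

== RESULT ==
h | d | g
4 | 3 | 4
4 | 3 | 4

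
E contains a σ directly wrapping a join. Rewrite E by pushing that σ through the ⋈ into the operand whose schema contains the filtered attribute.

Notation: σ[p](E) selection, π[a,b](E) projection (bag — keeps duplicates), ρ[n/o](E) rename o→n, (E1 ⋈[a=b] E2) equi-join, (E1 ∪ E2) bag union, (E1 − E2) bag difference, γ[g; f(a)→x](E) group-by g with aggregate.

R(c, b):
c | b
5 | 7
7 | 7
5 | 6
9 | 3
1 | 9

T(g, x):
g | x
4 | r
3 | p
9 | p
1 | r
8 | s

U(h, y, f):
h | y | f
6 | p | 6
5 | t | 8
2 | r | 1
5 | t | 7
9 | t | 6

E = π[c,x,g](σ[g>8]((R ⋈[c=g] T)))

σ filters on g, owned by the right side.
E' = π[c,x,g]((R ⋈[c=g] σ[g>8](T)))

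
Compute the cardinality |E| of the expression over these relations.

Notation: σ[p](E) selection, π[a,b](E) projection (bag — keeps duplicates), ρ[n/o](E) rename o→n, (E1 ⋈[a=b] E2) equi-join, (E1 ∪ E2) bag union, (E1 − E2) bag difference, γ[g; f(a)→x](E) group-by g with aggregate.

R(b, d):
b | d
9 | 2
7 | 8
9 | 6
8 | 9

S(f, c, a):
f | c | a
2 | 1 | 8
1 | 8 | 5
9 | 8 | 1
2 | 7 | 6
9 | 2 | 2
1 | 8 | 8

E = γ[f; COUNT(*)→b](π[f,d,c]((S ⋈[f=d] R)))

Row counts bottom-up:
  S → 6
  R → 4
  (S ⋈[f=d] R) → 4
  π[f,d,c]((S ⋈[f=d] R)) → 4
  γ[f; COUNT(*)→b](π[f,d,c]((S ⋈[f=d] R))) → 2

|E| = 2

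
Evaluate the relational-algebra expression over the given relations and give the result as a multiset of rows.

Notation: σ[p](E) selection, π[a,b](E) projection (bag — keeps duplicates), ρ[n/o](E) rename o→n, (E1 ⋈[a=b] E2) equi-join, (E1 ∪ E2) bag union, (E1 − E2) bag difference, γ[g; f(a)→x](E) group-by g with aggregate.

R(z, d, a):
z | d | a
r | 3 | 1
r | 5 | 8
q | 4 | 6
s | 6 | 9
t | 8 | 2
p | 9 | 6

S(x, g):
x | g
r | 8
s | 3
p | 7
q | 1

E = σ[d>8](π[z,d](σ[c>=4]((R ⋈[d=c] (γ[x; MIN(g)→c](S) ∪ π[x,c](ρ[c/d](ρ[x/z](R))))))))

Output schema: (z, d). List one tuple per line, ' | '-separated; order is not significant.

Stepwise |·|:
  R → 6
  S → 4
  γ[x; MIN(g)→c](S) → 4
  R → 6
  ρ[x/z](R) → 6
  ρ[c/d](ρ[x/z](R)) → 6
  π[x,c](ρ[c/d](ρ[x/z](R))) → 6
  (γ[x; MIN(g)→c](S) ∪ π[x,c](ρ[c/d](ρ[x/z](R)))) → 10
  (R ⋈[d=c] (γ[x; MIN(g)→c](S) ∪ π[x,c](ρ[c/d](ρ[x/z](R))))) → 8
  σ[c>=4]((R ⋈[d=c] (γ[x; MIN(g)→c](S) ∪ π[x,c](ρ[c/d](ρ[x/z](R)))))) → 6
  π[z,d](σ[c>=4]((R ⋈[d=c] (γ[x; MIN(g)→c](S) ∪ π[x,c](ρ[c/d](ρ[x/z](R))))))) → 6
  σ[d>8](π[z,d](σ[c>=4]((R ⋈[d=c] (γ[x; MIN(g)→c](S) ∪ π[x,c](ρ[c/d](ρ[x/z](R)))))))) → 1

== RESULT ==
z | d
p | 9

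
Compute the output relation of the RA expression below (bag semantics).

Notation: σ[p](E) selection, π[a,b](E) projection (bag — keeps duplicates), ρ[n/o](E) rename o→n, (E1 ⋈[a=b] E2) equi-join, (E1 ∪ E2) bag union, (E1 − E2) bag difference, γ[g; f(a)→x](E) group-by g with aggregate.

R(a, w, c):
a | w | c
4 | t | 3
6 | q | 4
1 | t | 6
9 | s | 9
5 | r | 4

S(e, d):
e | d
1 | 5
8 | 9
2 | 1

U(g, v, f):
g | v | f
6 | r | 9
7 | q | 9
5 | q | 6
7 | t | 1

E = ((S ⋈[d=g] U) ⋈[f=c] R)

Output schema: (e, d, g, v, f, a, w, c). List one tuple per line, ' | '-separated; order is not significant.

Row counts bottom-up:
  S → 3
  U → 4
  (S ⋈[d=g] U) → 1
  R → 5
  ((S ⋈[d=g] U) ⋈[f=c] R) → 1

== RESULT ==
e | d | g | v | f | a | w | c
1 | 5 | 5 | q | 6 | 1 | t | 6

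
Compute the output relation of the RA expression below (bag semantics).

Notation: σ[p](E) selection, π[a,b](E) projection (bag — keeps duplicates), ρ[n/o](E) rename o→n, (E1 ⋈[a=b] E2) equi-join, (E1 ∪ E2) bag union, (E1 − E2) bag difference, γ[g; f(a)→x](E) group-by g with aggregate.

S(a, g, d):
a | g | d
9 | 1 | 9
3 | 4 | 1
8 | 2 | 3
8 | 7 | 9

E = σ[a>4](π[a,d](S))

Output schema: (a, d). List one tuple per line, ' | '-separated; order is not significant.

Subexpression sizes:
  S → 4
  π[a,d](S) → 4
  σ[a>4](π[a,d](S)) → 3

== RESULT ==
a | d
8 | 3
8 | 9
9 | 9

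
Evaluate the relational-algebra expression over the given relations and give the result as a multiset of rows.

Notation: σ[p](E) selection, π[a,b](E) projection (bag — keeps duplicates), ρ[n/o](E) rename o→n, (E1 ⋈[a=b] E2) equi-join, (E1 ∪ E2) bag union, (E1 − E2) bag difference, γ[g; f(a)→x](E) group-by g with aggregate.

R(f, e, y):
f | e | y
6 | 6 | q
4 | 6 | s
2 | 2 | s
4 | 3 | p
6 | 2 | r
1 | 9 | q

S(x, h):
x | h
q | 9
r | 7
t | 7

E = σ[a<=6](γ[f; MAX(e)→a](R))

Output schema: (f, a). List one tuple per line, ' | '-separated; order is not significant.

Row counts bottom-up:
  R → 6
  γ[f; MAX(e)→a](R) → 4
  σ[a<=6](γ[f; MAX(e)→a](R)) → 3

== RESULT ==
f | a
2 | 2
4 | 6
6 | 6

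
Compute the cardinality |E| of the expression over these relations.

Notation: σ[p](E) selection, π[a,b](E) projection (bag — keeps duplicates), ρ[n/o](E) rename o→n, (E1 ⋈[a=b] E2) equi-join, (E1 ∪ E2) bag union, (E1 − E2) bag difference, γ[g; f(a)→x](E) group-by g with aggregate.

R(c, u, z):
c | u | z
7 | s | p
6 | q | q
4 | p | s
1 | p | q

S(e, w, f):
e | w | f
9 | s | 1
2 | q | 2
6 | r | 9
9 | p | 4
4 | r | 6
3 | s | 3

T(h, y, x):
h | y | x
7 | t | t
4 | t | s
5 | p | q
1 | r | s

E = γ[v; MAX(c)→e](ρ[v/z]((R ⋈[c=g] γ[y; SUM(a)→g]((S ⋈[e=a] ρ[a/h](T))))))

Row counts bottom-up:
  R → 4
  S → 6
  T → 4
  ρ[a/h](T) → 4
  (S ⋈[e=a] ρ[a/h](T)) → 1
  γ[y; SUM(a)→g]((S ⋈[e=a] ρ[a/h](T))) → 1
  (R ⋈[c=g] γ[y; SUM(a)→g]((S ⋈[e=a] ρ[a/h](T)))) → 1
  ρ[v/z]((R ⋈[c=g] γ[y; SUM(a)→g]((S ⋈[e=a] ρ[a/h](T))))) → 1
  γ[v; MAX(c)→e](ρ[v/z]((R ⋈[c=g] γ[y; SUM(a)→g]((S ⋈[e=a] ρ[a/h](T)))))) → 1

|E| = 1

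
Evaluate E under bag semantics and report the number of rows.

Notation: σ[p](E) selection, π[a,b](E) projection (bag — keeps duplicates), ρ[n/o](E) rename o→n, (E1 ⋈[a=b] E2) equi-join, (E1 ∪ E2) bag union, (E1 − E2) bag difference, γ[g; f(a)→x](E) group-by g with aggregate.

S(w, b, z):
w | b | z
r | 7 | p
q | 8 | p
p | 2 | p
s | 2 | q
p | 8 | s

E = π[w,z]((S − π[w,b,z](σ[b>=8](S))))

Row counts bottom-up:
  S → 5
  S → 5
  σ[b>=8](S) → 2
  π[w,b,z](σ[b>=8](S)) → 2
  (S − π[w,b,z](σ[b>=8](S))) → 3
  π[w,z]((S − π[w,b,z](σ[b>=8](S)))) → 3

|E| = 3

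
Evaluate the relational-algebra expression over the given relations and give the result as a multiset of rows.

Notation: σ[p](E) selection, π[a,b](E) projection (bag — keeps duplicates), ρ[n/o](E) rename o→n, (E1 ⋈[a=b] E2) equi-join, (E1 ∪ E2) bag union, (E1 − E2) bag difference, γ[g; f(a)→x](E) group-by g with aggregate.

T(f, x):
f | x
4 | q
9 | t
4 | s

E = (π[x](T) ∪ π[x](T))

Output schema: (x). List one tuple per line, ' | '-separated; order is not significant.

Stepwise |·|:
  T → 3
  π[x](T) → 3
  T → 3
  π[x](T) → 3
  (π[x](T) ∪ π[x](T)) → 6

== RESULT ==
x
q
q
s
s
t
t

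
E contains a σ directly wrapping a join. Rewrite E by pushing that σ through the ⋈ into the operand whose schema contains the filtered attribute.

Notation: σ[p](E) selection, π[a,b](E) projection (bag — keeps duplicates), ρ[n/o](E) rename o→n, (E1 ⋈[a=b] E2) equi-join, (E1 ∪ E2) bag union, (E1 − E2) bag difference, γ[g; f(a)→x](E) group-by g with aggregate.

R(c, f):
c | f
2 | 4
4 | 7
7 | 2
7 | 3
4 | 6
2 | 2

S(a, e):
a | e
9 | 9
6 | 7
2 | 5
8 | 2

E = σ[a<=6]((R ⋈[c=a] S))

σ filters on a, owned by the right side.
E' = (R ⋈[c=a] σ[a<=6](S))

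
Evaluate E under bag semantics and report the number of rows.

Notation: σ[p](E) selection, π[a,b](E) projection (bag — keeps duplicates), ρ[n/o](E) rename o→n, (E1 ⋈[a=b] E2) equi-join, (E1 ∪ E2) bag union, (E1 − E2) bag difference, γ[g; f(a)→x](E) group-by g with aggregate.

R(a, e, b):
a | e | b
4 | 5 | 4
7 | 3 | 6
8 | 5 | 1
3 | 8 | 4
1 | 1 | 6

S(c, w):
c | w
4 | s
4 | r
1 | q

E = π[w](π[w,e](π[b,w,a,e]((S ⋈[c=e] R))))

Stepwise |·|:
  S → 3
  R → 5
  (S ⋈[c=e] R) → 1
  π[b,w,a,e]((S ⋈[c=e] R)) → 1
  π[w,e](π[b,w,a,e]((S ⋈[c=e] R))) → 1
  π[w](π[w,e](π[b,w,a,e]((S ⋈[c=e] R)))) → 1

|E| = 1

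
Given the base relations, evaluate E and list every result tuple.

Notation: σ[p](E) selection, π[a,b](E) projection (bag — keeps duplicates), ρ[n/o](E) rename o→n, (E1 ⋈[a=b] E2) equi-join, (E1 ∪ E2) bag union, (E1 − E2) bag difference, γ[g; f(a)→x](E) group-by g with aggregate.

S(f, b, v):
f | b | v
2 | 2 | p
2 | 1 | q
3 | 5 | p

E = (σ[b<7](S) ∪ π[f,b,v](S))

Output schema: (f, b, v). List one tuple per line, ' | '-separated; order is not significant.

Row counts bottom-up:
  S → 3
  σ[b<7](S) → 3
  S → 3
  π[f,b,v](S) → 3
  (σ[b<7](S) ∪ π[f,b,v](S)) → 6

== RESULT ==
f | b | v
2 | 1 | q
2 | 1 | q
2 | 2 | p
2 | 2 | p
3 | 5 | p
3 | 5 | p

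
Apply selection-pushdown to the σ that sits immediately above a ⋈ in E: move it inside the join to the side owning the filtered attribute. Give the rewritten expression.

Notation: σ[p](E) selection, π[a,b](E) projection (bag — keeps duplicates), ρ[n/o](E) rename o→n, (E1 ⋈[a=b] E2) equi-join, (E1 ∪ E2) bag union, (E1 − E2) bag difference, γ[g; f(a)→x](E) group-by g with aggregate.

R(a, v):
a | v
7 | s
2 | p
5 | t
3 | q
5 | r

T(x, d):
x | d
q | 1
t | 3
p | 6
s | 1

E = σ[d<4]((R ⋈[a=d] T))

σ filters on d, owned by the right side.
E' = (R ⋈[a=d] σ[d<4](T))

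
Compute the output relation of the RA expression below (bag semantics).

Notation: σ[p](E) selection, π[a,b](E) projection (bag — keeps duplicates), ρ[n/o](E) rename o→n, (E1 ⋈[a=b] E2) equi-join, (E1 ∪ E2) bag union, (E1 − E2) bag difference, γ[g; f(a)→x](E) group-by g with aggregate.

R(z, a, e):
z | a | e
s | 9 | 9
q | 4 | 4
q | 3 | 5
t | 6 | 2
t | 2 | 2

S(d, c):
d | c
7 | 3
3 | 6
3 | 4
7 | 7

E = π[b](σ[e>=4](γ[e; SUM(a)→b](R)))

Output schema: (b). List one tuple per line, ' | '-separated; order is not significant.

Subexpression sizes:
  R → 5
  γ[e; SUM(a)→b](R) → 4
  σ[e>=4](γ[e; SUM(a)→b](R)) → 3
  π[b](σ[e>=4](γ[e; SUM(a)→b](R))) → 3

== RESULT ==
b
3
4
9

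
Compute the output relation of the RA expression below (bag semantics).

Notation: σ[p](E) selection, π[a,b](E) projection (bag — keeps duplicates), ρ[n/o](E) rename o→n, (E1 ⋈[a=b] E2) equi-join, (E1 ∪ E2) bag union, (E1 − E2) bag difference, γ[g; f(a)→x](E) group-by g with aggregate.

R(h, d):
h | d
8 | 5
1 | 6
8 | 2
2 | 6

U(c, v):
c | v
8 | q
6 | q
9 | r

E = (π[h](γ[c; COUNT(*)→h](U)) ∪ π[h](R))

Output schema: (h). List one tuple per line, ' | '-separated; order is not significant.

Stepwise |·|:
  U → 3
  γ[c; COUNT(*)→h](U) → 3
  π[h](γ[c; COUNT(*)→h](U)) → 3
  R → 4
  π[h](R) → 4
  (π[h](γ[c; COUNT(*)→h](U)) ∪ π[h](R)) → 7

== RESULT ==
h
1
1
1
1
2
8
8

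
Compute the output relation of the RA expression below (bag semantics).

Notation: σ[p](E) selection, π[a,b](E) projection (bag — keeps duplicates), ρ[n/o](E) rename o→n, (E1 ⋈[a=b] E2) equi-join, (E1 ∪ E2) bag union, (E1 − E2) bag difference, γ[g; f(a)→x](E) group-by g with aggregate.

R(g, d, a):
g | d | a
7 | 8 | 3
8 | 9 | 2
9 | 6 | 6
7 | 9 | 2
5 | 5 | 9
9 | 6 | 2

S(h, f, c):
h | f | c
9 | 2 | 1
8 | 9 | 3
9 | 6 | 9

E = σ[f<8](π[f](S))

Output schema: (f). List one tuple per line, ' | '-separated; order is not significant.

Subexpression sizes:
  S → 3
  π[f](S) → 3
  σ[f<8](π[f](S)) → 2

== RESULT ==
f
2
6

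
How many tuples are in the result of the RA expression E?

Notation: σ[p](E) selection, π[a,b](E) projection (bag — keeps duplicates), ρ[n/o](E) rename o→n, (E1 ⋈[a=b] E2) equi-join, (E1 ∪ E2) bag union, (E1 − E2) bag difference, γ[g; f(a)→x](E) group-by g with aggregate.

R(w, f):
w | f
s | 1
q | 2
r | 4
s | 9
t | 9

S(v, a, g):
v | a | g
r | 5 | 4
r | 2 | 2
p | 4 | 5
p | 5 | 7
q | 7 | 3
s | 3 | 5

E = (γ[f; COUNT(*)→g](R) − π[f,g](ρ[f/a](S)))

Stepwise |·|:
  R → 5
  γ[f; COUNT(*)→g](R) → 4
  S → 6
  ρ[f/a](S) → 6
  π[f,g](ρ[f/a](S)) → 6
  (γ[f; COUNT(*)→g](R) − π[f,g](ρ[f/a](S))) → 4

|E| = 4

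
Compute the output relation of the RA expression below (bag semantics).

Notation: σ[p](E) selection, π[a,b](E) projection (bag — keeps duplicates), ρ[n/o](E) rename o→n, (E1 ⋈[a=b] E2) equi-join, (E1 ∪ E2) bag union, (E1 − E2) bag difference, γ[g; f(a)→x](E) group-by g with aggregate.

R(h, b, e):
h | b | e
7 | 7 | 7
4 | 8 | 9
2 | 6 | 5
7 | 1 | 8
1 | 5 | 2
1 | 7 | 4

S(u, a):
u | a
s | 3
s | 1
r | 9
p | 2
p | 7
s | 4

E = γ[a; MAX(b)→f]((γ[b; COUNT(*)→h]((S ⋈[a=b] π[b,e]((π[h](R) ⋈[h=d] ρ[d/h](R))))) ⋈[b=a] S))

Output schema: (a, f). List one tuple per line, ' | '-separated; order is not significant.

Subexpression sizes:
  S → 6
  R → 6
  π[h](R) → 6
  R → 6
  ρ[d/h](R) → 6
  (π[h](R) ⋈[h=d] ρ[d/h](R)) → 10
  π[b,e]((π[h](R) ⋈[h=d] ρ[d/h](R))) → 10
  (S ⋈[a=b] π[b,e]((π[h](R) ⋈[h=d] ρ[d/h](R)))) → 6
  γ[b; COUNT(*)→h]((S ⋈[a=b] π[b,e]((π[h](R) ⋈[h=d] ρ[d/h](R))))) → 2
  S → 6
  (γ[b; COUNT(*)→h]((S ⋈[a=b] π[b,e]((π[h](R) ⋈[h=d] ρ[d/h](R))))) ⋈[b=a] S) → 2
  γ[a; MAX(b)→f]((γ[b; COUNT(*)→h]((S ⋈[a=b] π[b,e]((π[h](R) ⋈[h=d] ρ[d/h](R))))) ⋈[b=a] S)) → 2

== RESULT ==
a | f
1 | 1
7 | 7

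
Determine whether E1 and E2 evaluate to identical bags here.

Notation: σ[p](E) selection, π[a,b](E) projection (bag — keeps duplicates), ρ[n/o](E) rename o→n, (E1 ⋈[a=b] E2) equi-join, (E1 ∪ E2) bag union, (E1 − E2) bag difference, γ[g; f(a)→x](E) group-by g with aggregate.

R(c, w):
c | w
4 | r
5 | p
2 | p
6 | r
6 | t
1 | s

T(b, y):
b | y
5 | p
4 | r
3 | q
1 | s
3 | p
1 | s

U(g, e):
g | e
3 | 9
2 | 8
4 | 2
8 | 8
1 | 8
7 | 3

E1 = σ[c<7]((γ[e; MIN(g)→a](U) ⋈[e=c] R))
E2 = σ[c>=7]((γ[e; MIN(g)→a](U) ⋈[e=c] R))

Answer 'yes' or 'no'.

E1 subexpression sizes:
  U → 6
  γ[e; MIN(g)→a](U) → 4
  R → 6
  (γ[e; MIN(g)→a](U) ⋈[e=c] R) → 1
  σ[c<7]((γ[e; MIN(g)→a](U) ⋈[e=c] R)) → 1
E2 subexpression sizes:
  U → 6
  γ[e; MIN(g)→a](U) → 4
  R → 6
  (γ[e; MIN(g)→a](U) ⋈[e=c] R) → 1
  σ[c>=7]((γ[e; MIN(g)→a](U) ⋈[e=c] R)) → 0

E1 result:
e | a | c | w
2 | 4 | 2 | p
E2 result:
e | a | c | w
(0 rows)
Witness: (2, 4, 2, 'p') appears 1× in E1 but 0× in E2.

no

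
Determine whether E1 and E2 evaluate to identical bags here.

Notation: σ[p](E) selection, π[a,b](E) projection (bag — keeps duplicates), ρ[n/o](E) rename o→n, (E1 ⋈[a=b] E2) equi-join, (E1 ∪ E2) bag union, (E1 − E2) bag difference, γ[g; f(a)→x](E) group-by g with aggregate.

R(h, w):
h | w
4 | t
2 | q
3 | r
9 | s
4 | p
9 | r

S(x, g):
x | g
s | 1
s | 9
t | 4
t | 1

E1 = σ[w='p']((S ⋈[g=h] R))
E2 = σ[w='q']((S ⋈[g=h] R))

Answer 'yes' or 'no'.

E1 subexpression sizes:
  S → 4
  R → 6
  (S ⋈[g=h] R) → 4
  σ[w='p']((S ⋈[g=h] R)) → 1
E2 subexpression sizes:
  S → 4
  R → 6
  (S ⋈[g=h] R) → 4
  σ[w='q']((S ⋈[g=h] R)) → 0

E1 result:
x | g | h | w
t | 4 | 4 | p
E2 result:
x | g | h | w
(0 rows)
Witness: ('t', 4, 4, 'p') appears 1× in E1 but 0× in E2.

no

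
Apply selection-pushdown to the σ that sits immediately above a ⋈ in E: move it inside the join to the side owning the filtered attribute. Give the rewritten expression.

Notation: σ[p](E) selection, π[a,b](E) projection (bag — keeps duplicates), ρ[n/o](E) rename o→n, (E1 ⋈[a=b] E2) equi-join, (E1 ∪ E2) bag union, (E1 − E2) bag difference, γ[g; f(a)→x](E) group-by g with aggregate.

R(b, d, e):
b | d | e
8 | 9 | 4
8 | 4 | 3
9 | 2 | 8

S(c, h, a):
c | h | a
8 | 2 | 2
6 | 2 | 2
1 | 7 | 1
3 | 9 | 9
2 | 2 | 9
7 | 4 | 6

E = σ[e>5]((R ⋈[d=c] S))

σ filters on e, owned by the left side.
E' = (σ[e>5](R) ⋈[d=c] S)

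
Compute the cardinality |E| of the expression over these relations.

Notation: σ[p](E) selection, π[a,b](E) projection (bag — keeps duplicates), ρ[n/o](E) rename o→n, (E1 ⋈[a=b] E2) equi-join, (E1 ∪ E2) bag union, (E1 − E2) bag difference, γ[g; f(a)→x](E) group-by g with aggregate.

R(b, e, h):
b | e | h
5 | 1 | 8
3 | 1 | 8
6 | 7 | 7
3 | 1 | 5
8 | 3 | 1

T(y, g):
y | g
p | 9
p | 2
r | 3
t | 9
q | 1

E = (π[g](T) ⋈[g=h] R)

Row counts bottom-up:
  T → 5
  π[g](T) → 5
  R → 5
  (π[g](T) ⋈[g=h] R) → 1

|E| = 1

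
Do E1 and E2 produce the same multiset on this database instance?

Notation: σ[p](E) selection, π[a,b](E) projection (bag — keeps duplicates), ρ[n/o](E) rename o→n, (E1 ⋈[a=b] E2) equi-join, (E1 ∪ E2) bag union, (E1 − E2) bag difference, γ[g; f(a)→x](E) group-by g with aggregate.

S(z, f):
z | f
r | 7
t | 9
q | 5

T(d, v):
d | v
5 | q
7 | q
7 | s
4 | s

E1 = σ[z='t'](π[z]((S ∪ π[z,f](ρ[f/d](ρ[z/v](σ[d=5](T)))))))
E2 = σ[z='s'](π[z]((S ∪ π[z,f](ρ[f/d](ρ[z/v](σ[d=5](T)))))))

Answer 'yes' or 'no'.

E1 subexpression sizes:
  S → 3
  T → 4
  σ[d=5](T) → 1
  ρ[z/v](σ[d=5](T)) → 1
  ρ[f/d](ρ[z/v](σ[d=5](T))) → 1
  π[z,f](ρ[f/d](ρ[z/v](σ[d=5](T)))) → 1
  (S ∪ π[z,f](ρ[f/d](ρ[z/v](σ[d=5](T))))) → 4
  π[z]((S ∪ π[z,f](ρ[f/d](ρ[z/v](σ[d=5](T)))))) → 4
  σ[z='t'](π[z]((S ∪ π[z,f](ρ[f/d](ρ[z/v](σ[d=5](T))))))) → 1
E2 subexpression sizes:
  S → 3
  T → 4
  σ[d=5](T) → 1
  ρ[z/v](σ[d=5](T)) → 1
  ρ[f/d](ρ[z/v](σ[d=5](T))) → 1
  π[z,f](ρ[f/d](ρ[z/v](σ[d=5](T)))) → 1
  (S ∪ π[z,f](ρ[f/d](ρ[z/v](σ[d=5](T))))) → 4
  π[z]((S ∪ π[z,f](ρ[f/d](ρ[z/v](σ[d=5](T)))))) → 4
  σ[z='s'](π[z]((S ∪ π[z,f](ρ[f/d](ρ[z/v](σ[d=5](T))))))) → 0

E1 result:
z
t
E2 result:
z
(0 rows)
Witness: ('t',) appears 1× in E1 but 0× in E2.

no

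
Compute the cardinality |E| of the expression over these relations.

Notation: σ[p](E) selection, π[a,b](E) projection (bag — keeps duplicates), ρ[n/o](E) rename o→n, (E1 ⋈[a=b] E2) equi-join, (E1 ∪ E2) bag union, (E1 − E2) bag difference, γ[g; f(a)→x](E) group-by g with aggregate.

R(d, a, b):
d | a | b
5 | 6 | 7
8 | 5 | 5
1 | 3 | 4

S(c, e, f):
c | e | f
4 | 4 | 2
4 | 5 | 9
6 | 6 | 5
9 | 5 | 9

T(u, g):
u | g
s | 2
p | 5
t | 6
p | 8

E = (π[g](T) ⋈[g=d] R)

Per-node cardinality:
  T → 4
  π[g](T) → 4
  R → 3
  (π[g](T) ⋈[g=d] R) → 2

|E| = 2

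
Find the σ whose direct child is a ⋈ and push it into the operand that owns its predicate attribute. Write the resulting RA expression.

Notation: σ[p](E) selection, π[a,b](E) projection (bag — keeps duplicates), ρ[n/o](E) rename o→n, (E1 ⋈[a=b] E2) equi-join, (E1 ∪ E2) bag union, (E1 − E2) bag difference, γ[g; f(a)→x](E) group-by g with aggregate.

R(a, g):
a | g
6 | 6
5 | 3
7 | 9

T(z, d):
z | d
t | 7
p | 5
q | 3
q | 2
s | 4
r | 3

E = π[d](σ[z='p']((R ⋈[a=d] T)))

σ filters on z, owned by the right side.
E' = π[d]((R ⋈[a=d] σ[z='p'](T)))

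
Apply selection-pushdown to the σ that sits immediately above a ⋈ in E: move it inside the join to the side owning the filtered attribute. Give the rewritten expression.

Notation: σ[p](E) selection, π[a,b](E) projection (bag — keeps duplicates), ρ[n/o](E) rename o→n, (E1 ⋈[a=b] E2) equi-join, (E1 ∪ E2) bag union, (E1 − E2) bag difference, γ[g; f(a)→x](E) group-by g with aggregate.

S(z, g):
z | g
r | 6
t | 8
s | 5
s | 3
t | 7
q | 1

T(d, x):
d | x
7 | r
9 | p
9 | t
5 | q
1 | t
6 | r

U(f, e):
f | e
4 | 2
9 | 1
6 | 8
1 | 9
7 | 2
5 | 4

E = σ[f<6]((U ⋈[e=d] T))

σ filters on f, owned by the left side.
E' = (σ[f<6](U) ⋈[e=d] T)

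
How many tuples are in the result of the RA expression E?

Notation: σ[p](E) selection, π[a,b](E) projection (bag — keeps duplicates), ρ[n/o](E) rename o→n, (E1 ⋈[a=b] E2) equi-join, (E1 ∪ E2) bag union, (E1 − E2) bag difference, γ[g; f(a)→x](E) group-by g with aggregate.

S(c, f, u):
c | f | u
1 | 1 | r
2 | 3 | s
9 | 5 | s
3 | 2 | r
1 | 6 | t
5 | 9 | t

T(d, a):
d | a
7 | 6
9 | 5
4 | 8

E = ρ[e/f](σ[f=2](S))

Subexpression sizes:
  S → 6
  σ[f=2](S) → 1
  ρ[e/f](σ[f=2](S)) → 1

|E| = 1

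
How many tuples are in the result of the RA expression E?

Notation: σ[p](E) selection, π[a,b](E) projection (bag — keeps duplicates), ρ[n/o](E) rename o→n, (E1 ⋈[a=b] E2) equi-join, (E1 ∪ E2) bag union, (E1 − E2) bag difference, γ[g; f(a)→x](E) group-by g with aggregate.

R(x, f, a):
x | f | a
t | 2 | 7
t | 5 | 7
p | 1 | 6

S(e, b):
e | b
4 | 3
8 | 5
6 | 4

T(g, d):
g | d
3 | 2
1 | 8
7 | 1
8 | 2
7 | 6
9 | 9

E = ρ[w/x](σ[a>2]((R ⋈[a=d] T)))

Subexpression sizes:
  R → 3
  T → 6
  (R ⋈[a=d] T) → 1
  σ[a>2]((R ⋈[a=d] T)) → 1
  ρ[w/x](σ[a>2]((R ⋈[a=d] T))) → 1

|E| = 1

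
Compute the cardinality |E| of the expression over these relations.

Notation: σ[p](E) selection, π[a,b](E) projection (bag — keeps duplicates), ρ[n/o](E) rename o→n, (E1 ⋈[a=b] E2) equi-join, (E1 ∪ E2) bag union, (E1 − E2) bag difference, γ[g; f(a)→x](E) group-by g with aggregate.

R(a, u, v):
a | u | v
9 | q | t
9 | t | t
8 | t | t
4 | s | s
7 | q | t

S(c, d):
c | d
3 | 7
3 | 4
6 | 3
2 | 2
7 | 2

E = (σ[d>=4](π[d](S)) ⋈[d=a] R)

Stepwise |·|:
  S → 5
  π[d](S) → 5
  σ[d>=4](π[d](S)) → 2
  R → 5
  (σ[d>=4](π[d](S)) ⋈[d=a] R) → 2

|E| = 2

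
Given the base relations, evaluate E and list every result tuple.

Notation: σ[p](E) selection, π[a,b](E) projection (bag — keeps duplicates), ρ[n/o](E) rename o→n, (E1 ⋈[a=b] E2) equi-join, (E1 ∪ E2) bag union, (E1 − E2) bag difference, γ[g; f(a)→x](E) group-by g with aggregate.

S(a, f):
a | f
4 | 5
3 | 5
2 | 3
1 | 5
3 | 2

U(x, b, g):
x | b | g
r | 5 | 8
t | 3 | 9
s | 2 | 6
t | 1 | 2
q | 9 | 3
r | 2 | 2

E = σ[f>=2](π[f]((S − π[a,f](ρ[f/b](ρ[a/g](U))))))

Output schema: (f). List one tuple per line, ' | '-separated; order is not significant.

Per-node cardinality:
  S → 5
  U → 6
  ρ[a/g](U) → 6
  ρ[f/b](ρ[a/g](U)) → 6
  π[a,f](ρ[f/b](ρ[a/g](U))) → 6
  (S − π[a,f](ρ[f/b](ρ[a/g](U)))) → 5
  π[f]((S − π[a,f](ρ[f/b](ρ[a/g](U))))) → 5
  σ[f>=2](π[f]((S − π[a,f](ρ[f/b](ρ[a/g](U)))))) → 5

== RESULT ==
f
2
3
5
5
5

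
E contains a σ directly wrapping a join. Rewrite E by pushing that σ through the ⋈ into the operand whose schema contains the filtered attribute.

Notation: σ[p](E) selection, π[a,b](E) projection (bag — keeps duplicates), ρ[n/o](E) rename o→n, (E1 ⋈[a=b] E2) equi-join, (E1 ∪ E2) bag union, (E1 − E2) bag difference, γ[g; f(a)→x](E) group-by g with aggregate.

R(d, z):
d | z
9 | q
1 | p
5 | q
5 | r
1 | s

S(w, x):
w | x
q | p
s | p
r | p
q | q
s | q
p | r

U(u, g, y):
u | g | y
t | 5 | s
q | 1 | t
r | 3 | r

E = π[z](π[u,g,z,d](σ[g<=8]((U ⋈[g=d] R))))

σ filters on g, owned by the left side.
E' = π[z](π[u,g,z,d]((σ[g<=8](U) ⋈[g=d] R)))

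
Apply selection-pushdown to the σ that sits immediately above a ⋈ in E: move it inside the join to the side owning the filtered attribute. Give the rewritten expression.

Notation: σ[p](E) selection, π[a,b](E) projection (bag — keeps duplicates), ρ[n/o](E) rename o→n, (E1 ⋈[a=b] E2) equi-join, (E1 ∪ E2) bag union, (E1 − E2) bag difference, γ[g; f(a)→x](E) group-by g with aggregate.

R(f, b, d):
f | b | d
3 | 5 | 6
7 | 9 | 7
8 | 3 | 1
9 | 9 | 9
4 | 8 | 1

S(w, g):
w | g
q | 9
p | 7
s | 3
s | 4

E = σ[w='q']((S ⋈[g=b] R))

σ filters on w, owned by the left side.
E' = (σ[w='q'](S) ⋈[g=b] R)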